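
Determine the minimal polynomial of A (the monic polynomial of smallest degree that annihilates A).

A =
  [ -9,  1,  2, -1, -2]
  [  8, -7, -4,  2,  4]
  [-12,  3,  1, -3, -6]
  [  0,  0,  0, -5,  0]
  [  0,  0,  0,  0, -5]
x^2 + 10*x + 25

The characteristic polynomial is χ_A(x) = (x + 5)^5, so the eigenvalues are known. The minimal polynomial is
  m_A(x) = Π_λ (x − λ)^{k_λ}
where k_λ is the size of the *largest* Jordan block for λ (equivalently, the smallest k with (A − λI)^k v = 0 for every generalised eigenvector v of λ).

  λ = -5: largest Jordan block has size 2, contributing (x + 5)^2

So m_A(x) = (x + 5)^2 = x^2 + 10*x + 25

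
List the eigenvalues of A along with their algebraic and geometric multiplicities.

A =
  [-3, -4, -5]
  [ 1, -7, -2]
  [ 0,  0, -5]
λ = -5: alg = 3, geom = 1

Step 1 — factor the characteristic polynomial to read off the algebraic multiplicities:
  χ_A(x) = (x + 5)^3

Step 2 — compute geometric multiplicities via the rank-nullity identity g(λ) = n − rank(A − λI):
  rank(A − (-5)·I) = 2, so dim ker(A − (-5)·I) = n − 2 = 1

Summary:
  λ = -5: algebraic multiplicity = 3, geometric multiplicity = 1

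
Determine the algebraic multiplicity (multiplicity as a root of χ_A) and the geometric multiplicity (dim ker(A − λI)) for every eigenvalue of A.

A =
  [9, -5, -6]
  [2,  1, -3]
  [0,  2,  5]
λ = 5: alg = 3, geom = 1

Step 1 — factor the characteristic polynomial to read off the algebraic multiplicities:
  χ_A(x) = (x - 5)^3

Step 2 — compute geometric multiplicities via the rank-nullity identity g(λ) = n − rank(A − λI):
  rank(A − (5)·I) = 2, so dim ker(A − (5)·I) = n − 2 = 1

Summary:
  λ = 5: algebraic multiplicity = 3, geometric multiplicity = 1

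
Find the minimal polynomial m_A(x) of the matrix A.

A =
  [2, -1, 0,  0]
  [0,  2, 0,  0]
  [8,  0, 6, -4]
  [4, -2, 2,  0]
x^3 - 8*x^2 + 20*x - 16

The characteristic polynomial is χ_A(x) = (x - 4)*(x - 2)^3, so the eigenvalues are known. The minimal polynomial is
  m_A(x) = Π_λ (x − λ)^{k_λ}
where k_λ is the size of the *largest* Jordan block for λ (equivalently, the smallest k with (A − λI)^k v = 0 for every generalised eigenvector v of λ).

  λ = 2: largest Jordan block has size 2, contributing (x − 2)^2
  λ = 4: largest Jordan block has size 1, contributing (x − 4)

So m_A(x) = (x - 4)*(x - 2)^2 = x^3 - 8*x^2 + 20*x - 16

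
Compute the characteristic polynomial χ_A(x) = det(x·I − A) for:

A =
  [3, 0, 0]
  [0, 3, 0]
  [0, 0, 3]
x^3 - 9*x^2 + 27*x - 27

Expanding det(x·I − A) (e.g. by cofactor expansion or by noting that A is similar to its Jordan form J, which has the same characteristic polynomial as A) gives
  χ_A(x) = x^3 - 9*x^2 + 27*x - 27
which factors as (x - 3)^3. The eigenvalues (with algebraic multiplicities) are λ = 3 with multiplicity 3.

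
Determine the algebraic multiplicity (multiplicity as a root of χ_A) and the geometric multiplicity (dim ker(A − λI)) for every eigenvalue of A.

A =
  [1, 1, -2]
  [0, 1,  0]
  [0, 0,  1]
λ = 1: alg = 3, geom = 2

Step 1 — factor the characteristic polynomial to read off the algebraic multiplicities:
  χ_A(x) = (x - 1)^3

Step 2 — compute geometric multiplicities via the rank-nullity identity g(λ) = n − rank(A − λI):
  rank(A − (1)·I) = 1, so dim ker(A − (1)·I) = n − 1 = 2

Summary:
  λ = 1: algebraic multiplicity = 3, geometric multiplicity = 2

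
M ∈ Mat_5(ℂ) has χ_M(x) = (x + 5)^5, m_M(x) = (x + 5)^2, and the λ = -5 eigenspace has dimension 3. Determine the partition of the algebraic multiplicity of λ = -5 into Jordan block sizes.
Block sizes for λ = -5: [2, 2, 1]

Step 1 — from the characteristic polynomial, algebraic multiplicity of λ = -5 is 5. From dim ker(M − (-5)·I) = 3, there are exactly 3 Jordan blocks for λ = -5.
Step 2 — from the minimal polynomial, the factor (x + 5)^2 tells us the largest block for λ = -5 has size 2.
Step 3 — with total size 5, 3 blocks, and largest block 2, the block sizes (in nonincreasing order) are [2, 2, 1].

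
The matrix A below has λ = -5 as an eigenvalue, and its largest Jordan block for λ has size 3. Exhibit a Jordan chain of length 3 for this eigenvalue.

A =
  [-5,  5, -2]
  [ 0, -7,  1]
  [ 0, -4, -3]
A Jordan chain for λ = -5 of length 3:
v_1 = (-2, 0, 0)ᵀ
v_2 = (5, -2, -4)ᵀ
v_3 = (0, 1, 0)ᵀ

Let N = A − (-5)·I. We want v_3 with N^3 v_3 = 0 but N^2 v_3 ≠ 0; then v_{j-1} := N · v_j for j = 3, …, 2.

Pick v_3 = (0, 1, 0)ᵀ.
Then v_2 = N · v_3 = (5, -2, -4)ᵀ.
Then v_1 = N · v_2 = (-2, 0, 0)ᵀ.

Sanity check: (A − (-5)·I) v_1 = (0, 0, 0)ᵀ = 0. ✓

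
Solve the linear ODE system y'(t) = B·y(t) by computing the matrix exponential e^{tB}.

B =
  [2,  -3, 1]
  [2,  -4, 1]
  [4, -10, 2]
e^{tB} =
  [t^2 + 2*t + 1, -2*t^2 - 3*t, t^2/2 + t]
  [2*t, 1 - 4*t, t]
  [-2*t^2 + 4*t, 4*t^2 - 10*t, -t^2 + 2*t + 1]

Strategy: write B = P · J · P⁻¹ where J is a Jordan canonical form, so e^{tB} = P · e^{tJ} · P⁻¹, and e^{tJ} can be computed block-by-block.

B has Jordan form
J =
  [0, 1, 0]
  [0, 0, 1]
  [0, 0, 0]
(up to reordering of blocks).

Per-block formulas:
  For a 3×3 Jordan block J_3(0): exp(t · J_3(0)) = e^(0t)·(I + t·N + (t^2/2)·N^2), where N is the 3×3 nilpotent shift.

After assembling e^{tJ} and conjugating by P, we get:

e^{tB} =
  [t^2 + 2*t + 1, -2*t^2 - 3*t, t^2/2 + t]
  [2*t, 1 - 4*t, t]
  [-2*t^2 + 4*t, 4*t^2 - 10*t, -t^2 + 2*t + 1]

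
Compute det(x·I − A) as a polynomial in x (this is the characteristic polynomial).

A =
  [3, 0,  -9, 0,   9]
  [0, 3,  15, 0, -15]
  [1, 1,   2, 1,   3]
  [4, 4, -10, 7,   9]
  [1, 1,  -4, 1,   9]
x^5 - 24*x^4 + 225*x^3 - 1026*x^2 + 2268*x - 1944

Expanding det(x·I − A) (e.g. by cofactor expansion or by noting that A is similar to its Jordan form J, which has the same characteristic polynomial as A) gives
  χ_A(x) = x^5 - 24*x^4 + 225*x^3 - 1026*x^2 + 2268*x - 1944
which factors as (x - 6)^3*(x - 3)^2. The eigenvalues (with algebraic multiplicities) are λ = 3 with multiplicity 2, λ = 6 with multiplicity 3.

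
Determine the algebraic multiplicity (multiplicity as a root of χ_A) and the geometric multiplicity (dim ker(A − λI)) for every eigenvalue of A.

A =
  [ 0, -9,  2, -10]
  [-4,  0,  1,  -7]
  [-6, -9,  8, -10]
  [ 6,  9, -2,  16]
λ = 6: alg = 4, geom = 2

Step 1 — factor the characteristic polynomial to read off the algebraic multiplicities:
  χ_A(x) = (x - 6)^4

Step 2 — compute geometric multiplicities via the rank-nullity identity g(λ) = n − rank(A − λI):
  rank(A − (6)·I) = 2, so dim ker(A − (6)·I) = n − 2 = 2

Summary:
  λ = 6: algebraic multiplicity = 4, geometric multiplicity = 2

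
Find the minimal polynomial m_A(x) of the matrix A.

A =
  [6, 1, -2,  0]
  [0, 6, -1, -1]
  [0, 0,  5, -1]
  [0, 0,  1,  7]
x^3 - 18*x^2 + 108*x - 216

The characteristic polynomial is χ_A(x) = (x - 6)^4, so the eigenvalues are known. The minimal polynomial is
  m_A(x) = Π_λ (x − λ)^{k_λ}
where k_λ is the size of the *largest* Jordan block for λ (equivalently, the smallest k with (A − λI)^k v = 0 for every generalised eigenvector v of λ).

  λ = 6: largest Jordan block has size 3, contributing (x − 6)^3

So m_A(x) = (x - 6)^3 = x^3 - 18*x^2 + 108*x - 216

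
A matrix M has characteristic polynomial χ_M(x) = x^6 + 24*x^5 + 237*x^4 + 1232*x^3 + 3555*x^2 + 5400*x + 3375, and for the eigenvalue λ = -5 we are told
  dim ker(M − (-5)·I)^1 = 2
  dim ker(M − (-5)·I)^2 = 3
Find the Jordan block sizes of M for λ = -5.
Block sizes for λ = -5: [2, 1]

From the dimensions of kernels of powers, the number of Jordan blocks of size at least j is d_j − d_{j−1} where d_j = dim ker(N^j) (with d_0 = 0). Computing the differences gives [2, 1].
The number of blocks of size exactly k is (#blocks of size ≥ k) − (#blocks of size ≥ k + 1), so the partition is: 1 block(s) of size 1, 1 block(s) of size 2.
In nonincreasing order the block sizes are [2, 1].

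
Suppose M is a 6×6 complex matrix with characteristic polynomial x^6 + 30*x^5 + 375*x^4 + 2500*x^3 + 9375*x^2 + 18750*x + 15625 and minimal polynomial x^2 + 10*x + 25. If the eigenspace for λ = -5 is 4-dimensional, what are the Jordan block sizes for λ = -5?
Block sizes for λ = -5: [2, 2, 1, 1]

Step 1 — from the characteristic polynomial, algebraic multiplicity of λ = -5 is 6. From dim ker(M − (-5)·I) = 4, there are exactly 4 Jordan blocks for λ = -5.
Step 2 — from the minimal polynomial, the factor (x + 5)^2 tells us the largest block for λ = -5 has size 2.
Step 3 — with total size 6, 4 blocks, and largest block 2, the block sizes (in nonincreasing order) are [2, 2, 1, 1].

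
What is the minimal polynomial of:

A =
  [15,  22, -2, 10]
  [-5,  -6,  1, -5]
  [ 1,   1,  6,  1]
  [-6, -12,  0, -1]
x^3 - 9*x^2 + 15*x + 25

The characteristic polynomial is χ_A(x) = (x - 5)^3*(x + 1), so the eigenvalues are known. The minimal polynomial is
  m_A(x) = Π_λ (x − λ)^{k_λ}
where k_λ is the size of the *largest* Jordan block for λ (equivalently, the smallest k with (A − λI)^k v = 0 for every generalised eigenvector v of λ).

  λ = -1: largest Jordan block has size 1, contributing (x + 1)
  λ = 5: largest Jordan block has size 2, contributing (x − 5)^2

So m_A(x) = (x - 5)^2*(x + 1) = x^3 - 9*x^2 + 15*x + 25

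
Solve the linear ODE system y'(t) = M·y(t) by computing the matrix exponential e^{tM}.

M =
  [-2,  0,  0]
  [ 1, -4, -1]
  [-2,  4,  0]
e^{tM} =
  [exp(-2*t), 0, 0]
  [t*exp(-2*t), -2*t*exp(-2*t) + exp(-2*t), -t*exp(-2*t)]
  [-2*t*exp(-2*t), 4*t*exp(-2*t), 2*t*exp(-2*t) + exp(-2*t)]

Strategy: write M = P · J · P⁻¹ where J is a Jordan canonical form, so e^{tM} = P · e^{tJ} · P⁻¹, and e^{tJ} can be computed block-by-block.

M has Jordan form
J =
  [-2,  1,  0]
  [ 0, -2,  0]
  [ 0,  0, -2]
(up to reordering of blocks).

Per-block formulas:
  For a 1×1 block at λ = -2: exp(t · [-2]) = [e^(-2t)].
  For a 2×2 Jordan block J_2(-2): exp(t · J_2(-2)) = e^(-2t)·(I + t·N), where N is the 2×2 nilpotent shift.

After assembling e^{tJ} and conjugating by P, we get:

e^{tM} =
  [exp(-2*t), 0, 0]
  [t*exp(-2*t), -2*t*exp(-2*t) + exp(-2*t), -t*exp(-2*t)]
  [-2*t*exp(-2*t), 4*t*exp(-2*t), 2*t*exp(-2*t) + exp(-2*t)]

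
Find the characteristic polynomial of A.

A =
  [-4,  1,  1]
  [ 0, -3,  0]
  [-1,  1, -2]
x^3 + 9*x^2 + 27*x + 27

Expanding det(x·I − A) (e.g. by cofactor expansion or by noting that A is similar to its Jordan form J, which has the same characteristic polynomial as A) gives
  χ_A(x) = x^3 + 9*x^2 + 27*x + 27
which factors as (x + 3)^3. The eigenvalues (with algebraic multiplicities) are λ = -3 with multiplicity 3.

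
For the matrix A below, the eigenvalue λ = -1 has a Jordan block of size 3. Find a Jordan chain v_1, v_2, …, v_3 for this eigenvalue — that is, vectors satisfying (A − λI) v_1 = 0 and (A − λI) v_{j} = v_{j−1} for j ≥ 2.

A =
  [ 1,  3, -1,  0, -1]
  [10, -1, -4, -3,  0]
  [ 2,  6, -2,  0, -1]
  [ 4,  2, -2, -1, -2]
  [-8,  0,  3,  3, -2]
A Jordan chain for λ = -1 of length 3:
v_1 = (40, 0, 70, 40, 10)ᵀ
v_2 = (2, 10, 2, 4, -8)ᵀ
v_3 = (1, 0, 0, 0, 0)ᵀ

Let N = A − (-1)·I. We want v_3 with N^3 v_3 = 0 but N^2 v_3 ≠ 0; then v_{j-1} := N · v_j for j = 3, …, 2.

Pick v_3 = (1, 0, 0, 0, 0)ᵀ.
Then v_2 = N · v_3 = (2, 10, 2, 4, -8)ᵀ.
Then v_1 = N · v_2 = (40, 0, 70, 40, 10)ᵀ.

Sanity check: (A − (-1)·I) v_1 = (0, 0, 0, 0, 0)ᵀ = 0. ✓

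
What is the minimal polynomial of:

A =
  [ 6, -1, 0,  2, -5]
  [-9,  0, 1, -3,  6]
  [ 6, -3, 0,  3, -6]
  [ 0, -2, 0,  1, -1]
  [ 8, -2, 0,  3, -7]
x^3

The characteristic polynomial is χ_A(x) = x^5, so the eigenvalues are known. The minimal polynomial is
  m_A(x) = Π_λ (x − λ)^{k_λ}
where k_λ is the size of the *largest* Jordan block for λ (equivalently, the smallest k with (A − λI)^k v = 0 for every generalised eigenvector v of λ).

  λ = 0: largest Jordan block has size 3, contributing (x − 0)^3

So m_A(x) = x^3 = x^3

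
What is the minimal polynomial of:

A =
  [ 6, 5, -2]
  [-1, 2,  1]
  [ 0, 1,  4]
x^3 - 12*x^2 + 48*x - 64

The characteristic polynomial is χ_A(x) = (x - 4)^3, so the eigenvalues are known. The minimal polynomial is
  m_A(x) = Π_λ (x − λ)^{k_λ}
where k_λ is the size of the *largest* Jordan block for λ (equivalently, the smallest k with (A − λI)^k v = 0 for every generalised eigenvector v of λ).

  λ = 4: largest Jordan block has size 3, contributing (x − 4)^3

So m_A(x) = (x - 4)^3 = x^3 - 12*x^2 + 48*x - 64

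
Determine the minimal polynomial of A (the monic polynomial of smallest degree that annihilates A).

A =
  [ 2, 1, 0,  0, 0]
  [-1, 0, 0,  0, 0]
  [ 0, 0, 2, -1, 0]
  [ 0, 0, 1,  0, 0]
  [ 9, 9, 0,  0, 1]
x^2 - 2*x + 1

The characteristic polynomial is χ_A(x) = (x - 1)^5, so the eigenvalues are known. The minimal polynomial is
  m_A(x) = Π_λ (x − λ)^{k_λ}
where k_λ is the size of the *largest* Jordan block for λ (equivalently, the smallest k with (A − λI)^k v = 0 for every generalised eigenvector v of λ).

  λ = 1: largest Jordan block has size 2, contributing (x − 1)^2

So m_A(x) = (x - 1)^2 = x^2 - 2*x + 1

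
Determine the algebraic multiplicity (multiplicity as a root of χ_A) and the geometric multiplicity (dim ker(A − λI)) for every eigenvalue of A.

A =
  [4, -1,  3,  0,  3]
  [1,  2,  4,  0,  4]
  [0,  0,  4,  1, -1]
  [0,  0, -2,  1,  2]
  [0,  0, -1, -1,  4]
λ = 3: alg = 5, geom = 2

Step 1 — factor the characteristic polynomial to read off the algebraic multiplicities:
  χ_A(x) = (x - 3)^5

Step 2 — compute geometric multiplicities via the rank-nullity identity g(λ) = n − rank(A − λI):
  rank(A − (3)·I) = 3, so dim ker(A − (3)·I) = n − 3 = 2

Summary:
  λ = 3: algebraic multiplicity = 5, geometric multiplicity = 2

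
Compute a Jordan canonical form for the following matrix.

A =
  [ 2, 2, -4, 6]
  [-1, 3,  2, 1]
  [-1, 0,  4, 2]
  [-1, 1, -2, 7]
J_2(4) ⊕ J_2(4)

The characteristic polynomial is
  det(x·I − A) = x^4 - 16*x^3 + 96*x^2 - 256*x + 256 = (x - 4)^4

Eigenvalues and multiplicities (the geometric multiplicity of λ is n − rank(A − λI), which equals the number of Jordan blocks for λ):
  λ = 4: algebraic multiplicity = 4, geometric multiplicity = 2

Determining the block sizes for each eigenvalue:
  λ = 4: with am = 4 and gm = 2, the partition is not yet determined (e.g. several partitions of 4 into 2 parts exist). Let N = A − (4)·I. Computing rank(N^1) = 2, rank(N^2) = 0; the number of blocks of size ≥ j is rank(N^{j−1}) − rank(N^j), giving [2, 2]. So we have 2 block(s) of size 2 → block sizes [2, 2]

Assembling the blocks gives a Jordan form
J =
  [4, 1, 0, 0]
  [0, 4, 0, 0]
  [0, 0, 4, 1]
  [0, 0, 0, 4]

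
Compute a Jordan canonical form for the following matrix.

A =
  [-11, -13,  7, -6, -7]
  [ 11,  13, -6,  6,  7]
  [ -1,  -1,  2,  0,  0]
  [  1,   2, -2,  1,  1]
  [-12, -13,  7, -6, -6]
J_1(-5) ⊕ J_2(1) ⊕ J_2(1)

The characteristic polynomial is
  det(x·I − A) = x^5 + x^4 - 14*x^3 + 26*x^2 - 19*x + 5 = (x - 1)^4*(x + 5)

Eigenvalues and multiplicities (the geometric multiplicity of λ is n − rank(A − λI), which equals the number of Jordan blocks for λ):
  λ = -5: algebraic multiplicity = 1, geometric multiplicity = 1
  λ = 1: algebraic multiplicity = 4, geometric multiplicity = 2

Determining the block sizes for each eigenvalue:
  λ = -5: one block (gm = 1), so the single block has size am = 1 → block sizes [1]
  λ = 1: with am = 4 and gm = 2, the partition is not yet determined (e.g. several partitions of 4 into 2 parts exist). Let N = A − (1)·I. Computing rank(N^1) = 3, rank(N^2) = 1; the number of blocks of size ≥ j is rank(N^{j−1}) − rank(N^j), giving [2, 2]. So we have 2 block(s) of size 2 → block sizes [2, 2]

Assembling the blocks gives a Jordan form
J =
  [-5, 0, 0, 0, 0]
  [ 0, 1, 1, 0, 0]
  [ 0, 0, 1, 0, 0]
  [ 0, 0, 0, 1, 1]
  [ 0, 0, 0, 0, 1]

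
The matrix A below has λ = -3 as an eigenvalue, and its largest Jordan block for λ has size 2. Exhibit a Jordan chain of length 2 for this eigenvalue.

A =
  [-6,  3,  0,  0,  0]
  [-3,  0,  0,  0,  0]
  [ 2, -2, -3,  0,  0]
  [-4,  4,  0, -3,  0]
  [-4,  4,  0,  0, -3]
A Jordan chain for λ = -3 of length 2:
v_1 = (-3, -3, 2, -4, -4)ᵀ
v_2 = (1, 0, 0, 0, 0)ᵀ

Let N = A − (-3)·I. We want v_2 with N^2 v_2 = 0 but N^1 v_2 ≠ 0; then v_{j-1} := N · v_j for j = 2, …, 2.

Pick v_2 = (1, 0, 0, 0, 0)ᵀ.
Then v_1 = N · v_2 = (-3, -3, 2, -4, -4)ᵀ.

Sanity check: (A − (-3)·I) v_1 = (0, 0, 0, 0, 0)ᵀ = 0. ✓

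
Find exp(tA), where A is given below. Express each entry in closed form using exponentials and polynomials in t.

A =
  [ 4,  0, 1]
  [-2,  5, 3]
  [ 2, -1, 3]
e^{tA} =
  [t^2*exp(4*t) + exp(4*t), -t^2*exp(4*t)/2, -t^2*exp(4*t)/2 + t*exp(4*t)]
  [2*t^2*exp(4*t) - 2*t*exp(4*t), -t^2*exp(4*t) + t*exp(4*t) + exp(4*t), -t^2*exp(4*t) + 3*t*exp(4*t)]
  [2*t*exp(4*t), -t*exp(4*t), -t*exp(4*t) + exp(4*t)]

Strategy: write A = P · J · P⁻¹ where J is a Jordan canonical form, so e^{tA} = P · e^{tJ} · P⁻¹, and e^{tJ} can be computed block-by-block.

A has Jordan form
J =
  [4, 1, 0]
  [0, 4, 1]
  [0, 0, 4]
(up to reordering of blocks).

Per-block formulas:
  For a 3×3 Jordan block J_3(4): exp(t · J_3(4)) = e^(4t)·(I + t·N + (t^2/2)·N^2), where N is the 3×3 nilpotent shift.

After assembling e^{tJ} and conjugating by P, we get:

e^{tA} =
  [t^2*exp(4*t) + exp(4*t), -t^2*exp(4*t)/2, -t^2*exp(4*t)/2 + t*exp(4*t)]
  [2*t^2*exp(4*t) - 2*t*exp(4*t), -t^2*exp(4*t) + t*exp(4*t) + exp(4*t), -t^2*exp(4*t) + 3*t*exp(4*t)]
  [2*t*exp(4*t), -t*exp(4*t), -t*exp(4*t) + exp(4*t)]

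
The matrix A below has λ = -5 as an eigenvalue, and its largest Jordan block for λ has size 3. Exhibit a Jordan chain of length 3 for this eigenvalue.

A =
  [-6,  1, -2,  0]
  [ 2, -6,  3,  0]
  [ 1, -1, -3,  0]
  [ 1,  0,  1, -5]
A Jordan chain for λ = -5 of length 3:
v_1 = (1, -1, -1, 0)ᵀ
v_2 = (-1, 2, 1, 1)ᵀ
v_3 = (1, 0, 0, 0)ᵀ

Let N = A − (-5)·I. We want v_3 with N^3 v_3 = 0 but N^2 v_3 ≠ 0; then v_{j-1} := N · v_j for j = 3, …, 2.

Pick v_3 = (1, 0, 0, 0)ᵀ.
Then v_2 = N · v_3 = (-1, 2, 1, 1)ᵀ.
Then v_1 = N · v_2 = (1, -1, -1, 0)ᵀ.

Sanity check: (A − (-5)·I) v_1 = (0, 0, 0, 0)ᵀ = 0. ✓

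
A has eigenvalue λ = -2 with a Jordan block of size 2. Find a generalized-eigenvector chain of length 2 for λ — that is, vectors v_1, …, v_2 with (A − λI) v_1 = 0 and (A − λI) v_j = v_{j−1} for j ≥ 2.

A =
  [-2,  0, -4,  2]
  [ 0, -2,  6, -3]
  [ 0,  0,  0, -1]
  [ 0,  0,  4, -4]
A Jordan chain for λ = -2 of length 2:
v_1 = (-4, 6, 2, 4)ᵀ
v_2 = (0, 0, 1, 0)ᵀ

Let N = A − (-2)·I. We want v_2 with N^2 v_2 = 0 but N^1 v_2 ≠ 0; then v_{j-1} := N · v_j for j = 2, …, 2.

Pick v_2 = (0, 0, 1, 0)ᵀ.
Then v_1 = N · v_2 = (-4, 6, 2, 4)ᵀ.

Sanity check: (A − (-2)·I) v_1 = (0, 0, 0, 0)ᵀ = 0. ✓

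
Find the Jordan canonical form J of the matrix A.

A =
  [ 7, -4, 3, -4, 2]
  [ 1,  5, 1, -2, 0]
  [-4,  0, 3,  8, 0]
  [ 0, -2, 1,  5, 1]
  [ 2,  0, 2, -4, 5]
J_3(5) ⊕ J_2(5)

The characteristic polynomial is
  det(x·I − A) = x^5 - 25*x^4 + 250*x^3 - 1250*x^2 + 3125*x - 3125 = (x - 5)^5

Eigenvalues and multiplicities (the geometric multiplicity of λ is n − rank(A − λI), which equals the number of Jordan blocks for λ):
  λ = 5: algebraic multiplicity = 5, geometric multiplicity = 2

Determining the block sizes for each eigenvalue:
  λ = 5: with am = 5 and gm = 2, the partition is not yet determined (e.g. several partitions of 5 into 2 parts exist). Let N = A − (5)·I. Computing rank(N^1) = 3, rank(N^2) = 1, rank(N^3) = 0; the number of blocks of size ≥ j is rank(N^{j−1}) − rank(N^j), giving [2, 2, 1]. So we have 1 block(s) of size 3, 1 block(s) of size 2 → block sizes [3, 2]

Assembling the blocks gives a Jordan form
J =
  [5, 1, 0, 0, 0]
  [0, 5, 1, 0, 0]
  [0, 0, 5, 0, 0]
  [0, 0, 0, 5, 1]
  [0, 0, 0, 0, 5]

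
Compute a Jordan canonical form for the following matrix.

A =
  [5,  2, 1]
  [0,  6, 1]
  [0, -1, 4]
J_3(5)

The characteristic polynomial is
  det(x·I − A) = x^3 - 15*x^2 + 75*x - 125 = (x - 5)^3

Eigenvalues and multiplicities (the geometric multiplicity of λ is n − rank(A − λI), which equals the number of Jordan blocks for λ):
  λ = 5: algebraic multiplicity = 3, geometric multiplicity = 1

Determining the block sizes for each eigenvalue:
  λ = 5: one block (gm = 1), so the single block has size am = 3 → block sizes [3]

Assembling the blocks gives a Jordan form
J =
  [5, 1, 0]
  [0, 5, 1]
  [0, 0, 5]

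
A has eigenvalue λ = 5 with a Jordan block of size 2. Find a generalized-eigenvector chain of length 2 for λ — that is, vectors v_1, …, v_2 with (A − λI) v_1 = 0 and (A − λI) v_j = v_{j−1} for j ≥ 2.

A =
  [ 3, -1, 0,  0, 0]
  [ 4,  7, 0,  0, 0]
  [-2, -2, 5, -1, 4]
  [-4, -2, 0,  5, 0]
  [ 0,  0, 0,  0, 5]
A Jordan chain for λ = 5 of length 2:
v_1 = (-2, 4, -2, -4, 0)ᵀ
v_2 = (1, 0, 0, 0, 0)ᵀ

Let N = A − (5)·I. We want v_2 with N^2 v_2 = 0 but N^1 v_2 ≠ 0; then v_{j-1} := N · v_j for j = 2, …, 2.

Pick v_2 = (1, 0, 0, 0, 0)ᵀ.
Then v_1 = N · v_2 = (-2, 4, -2, -4, 0)ᵀ.

Sanity check: (A − (5)·I) v_1 = (0, 0, 0, 0, 0)ᵀ = 0. ✓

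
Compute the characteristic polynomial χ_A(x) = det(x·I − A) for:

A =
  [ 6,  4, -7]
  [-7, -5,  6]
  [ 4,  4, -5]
x^3 + 4*x^2 - 3*x - 18

Expanding det(x·I − A) (e.g. by cofactor expansion or by noting that A is similar to its Jordan form J, which has the same characteristic polynomial as A) gives
  χ_A(x) = x^3 + 4*x^2 - 3*x - 18
which factors as (x - 2)*(x + 3)^2. The eigenvalues (with algebraic multiplicities) are λ = -3 with multiplicity 2, λ = 2 with multiplicity 1.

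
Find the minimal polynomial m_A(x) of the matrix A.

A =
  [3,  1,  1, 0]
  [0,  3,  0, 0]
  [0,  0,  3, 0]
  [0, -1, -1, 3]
x^2 - 6*x + 9

The characteristic polynomial is χ_A(x) = (x - 3)^4, so the eigenvalues are known. The minimal polynomial is
  m_A(x) = Π_λ (x − λ)^{k_λ}
where k_λ is the size of the *largest* Jordan block for λ (equivalently, the smallest k with (A − λI)^k v = 0 for every generalised eigenvector v of λ).

  λ = 3: largest Jordan block has size 2, contributing (x − 3)^2

So m_A(x) = (x - 3)^2 = x^2 - 6*x + 9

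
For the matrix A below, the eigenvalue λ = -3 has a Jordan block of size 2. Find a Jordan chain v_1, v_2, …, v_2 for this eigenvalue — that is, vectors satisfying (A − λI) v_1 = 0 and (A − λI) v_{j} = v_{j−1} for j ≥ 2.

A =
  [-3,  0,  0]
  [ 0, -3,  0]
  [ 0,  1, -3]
A Jordan chain for λ = -3 of length 2:
v_1 = (0, 0, 1)ᵀ
v_2 = (0, 1, 0)ᵀ

Let N = A − (-3)·I. We want v_2 with N^2 v_2 = 0 but N^1 v_2 ≠ 0; then v_{j-1} := N · v_j for j = 2, …, 2.

Pick v_2 = (0, 1, 0)ᵀ.
Then v_1 = N · v_2 = (0, 0, 1)ᵀ.

Sanity check: (A − (-3)·I) v_1 = (0, 0, 0)ᵀ = 0. ✓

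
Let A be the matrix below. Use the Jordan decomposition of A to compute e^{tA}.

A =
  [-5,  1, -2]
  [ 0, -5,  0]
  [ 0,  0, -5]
e^{tA} =
  [exp(-5*t), t*exp(-5*t), -2*t*exp(-5*t)]
  [0, exp(-5*t), 0]
  [0, 0, exp(-5*t)]

Strategy: write A = P · J · P⁻¹ where J is a Jordan canonical form, so e^{tA} = P · e^{tJ} · P⁻¹, and e^{tJ} can be computed block-by-block.

A has Jordan form
J =
  [-5,  1,  0]
  [ 0, -5,  0]
  [ 0,  0, -5]
(up to reordering of blocks).

Per-block formulas:
  For a 1×1 block at λ = -5: exp(t · [-5]) = [e^(-5t)].
  For a 2×2 Jordan block J_2(-5): exp(t · J_2(-5)) = e^(-5t)·(I + t·N), where N is the 2×2 nilpotent shift.

After assembling e^{tJ} and conjugating by P, we get:

e^{tA} =
  [exp(-5*t), t*exp(-5*t), -2*t*exp(-5*t)]
  [0, exp(-5*t), 0]
  [0, 0, exp(-5*t)]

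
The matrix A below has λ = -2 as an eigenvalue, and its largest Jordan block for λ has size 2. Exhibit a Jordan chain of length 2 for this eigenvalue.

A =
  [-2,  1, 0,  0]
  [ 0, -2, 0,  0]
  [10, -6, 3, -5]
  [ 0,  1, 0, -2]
A Jordan chain for λ = -2 of length 2:
v_1 = (2, 0, -2, 2)ᵀ
v_2 = (1, 2, 0, 0)ᵀ

Let N = A − (-2)·I. We want v_2 with N^2 v_2 = 0 but N^1 v_2 ≠ 0; then v_{j-1} := N · v_j for j = 2, …, 2.

Pick v_2 = (1, 2, 0, 0)ᵀ.
Then v_1 = N · v_2 = (2, 0, -2, 2)ᵀ.

Sanity check: (A − (-2)·I) v_1 = (0, 0, 0, 0)ᵀ = 0. ✓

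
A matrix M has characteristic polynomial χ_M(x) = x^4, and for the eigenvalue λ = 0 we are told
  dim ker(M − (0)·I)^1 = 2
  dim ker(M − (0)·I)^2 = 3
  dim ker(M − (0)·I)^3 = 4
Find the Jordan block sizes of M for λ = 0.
Block sizes for λ = 0: [3, 1]

From the dimensions of kernels of powers, the number of Jordan blocks of size at least j is d_j − d_{j−1} where d_j = dim ker(N^j) (with d_0 = 0). Computing the differences gives [2, 1, 1].
The number of blocks of size exactly k is (#blocks of size ≥ k) − (#blocks of size ≥ k + 1), so the partition is: 1 block(s) of size 1, 1 block(s) of size 3.
In nonincreasing order the block sizes are [3, 1].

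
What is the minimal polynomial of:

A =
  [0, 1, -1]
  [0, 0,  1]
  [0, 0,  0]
x^3

The characteristic polynomial is χ_A(x) = x^3, so the eigenvalues are known. The minimal polynomial is
  m_A(x) = Π_λ (x − λ)^{k_λ}
where k_λ is the size of the *largest* Jordan block for λ (equivalently, the smallest k with (A − λI)^k v = 0 for every generalised eigenvector v of λ).

  λ = 0: largest Jordan block has size 3, contributing (x − 0)^3

So m_A(x) = x^3 = x^3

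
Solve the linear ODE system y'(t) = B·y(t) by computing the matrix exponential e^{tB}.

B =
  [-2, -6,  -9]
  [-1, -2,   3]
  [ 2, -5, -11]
e^{tB} =
  [-3*t^2*exp(-5*t)/2 + 3*t*exp(-5*t) + exp(-5*t), 9*t^2*exp(-5*t)/2 - 6*t*exp(-5*t), 9*t^2*exp(-5*t)/2 - 9*t*exp(-5*t)]
  [-t*exp(-5*t), 3*t*exp(-5*t) + exp(-5*t), 3*t*exp(-5*t)]
  [-t^2*exp(-5*t)/2 + 2*t*exp(-5*t), 3*t^2*exp(-5*t)/2 - 5*t*exp(-5*t), 3*t^2*exp(-5*t)/2 - 6*t*exp(-5*t) + exp(-5*t)]

Strategy: write B = P · J · P⁻¹ where J is a Jordan canonical form, so e^{tB} = P · e^{tJ} · P⁻¹, and e^{tJ} can be computed block-by-block.

B has Jordan form
J =
  [-5,  1,  0]
  [ 0, -5,  1]
  [ 0,  0, -5]
(up to reordering of blocks).

Per-block formulas:
  For a 3×3 Jordan block J_3(-5): exp(t · J_3(-5)) = e^(-5t)·(I + t·N + (t^2/2)·N^2), where N is the 3×3 nilpotent shift.

After assembling e^{tJ} and conjugating by P, we get:

e^{tB} =
  [-3*t^2*exp(-5*t)/2 + 3*t*exp(-5*t) + exp(-5*t), 9*t^2*exp(-5*t)/2 - 6*t*exp(-5*t), 9*t^2*exp(-5*t)/2 - 9*t*exp(-5*t)]
  [-t*exp(-5*t), 3*t*exp(-5*t) + exp(-5*t), 3*t*exp(-5*t)]
  [-t^2*exp(-5*t)/2 + 2*t*exp(-5*t), 3*t^2*exp(-5*t)/2 - 5*t*exp(-5*t), 3*t^2*exp(-5*t)/2 - 6*t*exp(-5*t) + exp(-5*t)]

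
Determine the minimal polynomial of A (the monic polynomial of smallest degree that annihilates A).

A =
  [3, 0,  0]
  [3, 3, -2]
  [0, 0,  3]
x^2 - 6*x + 9

The characteristic polynomial is χ_A(x) = (x - 3)^3, so the eigenvalues are known. The minimal polynomial is
  m_A(x) = Π_λ (x − λ)^{k_λ}
where k_λ is the size of the *largest* Jordan block for λ (equivalently, the smallest k with (A − λI)^k v = 0 for every generalised eigenvector v of λ).

  λ = 3: largest Jordan block has size 2, contributing (x − 3)^2

So m_A(x) = (x - 3)^2 = x^2 - 6*x + 9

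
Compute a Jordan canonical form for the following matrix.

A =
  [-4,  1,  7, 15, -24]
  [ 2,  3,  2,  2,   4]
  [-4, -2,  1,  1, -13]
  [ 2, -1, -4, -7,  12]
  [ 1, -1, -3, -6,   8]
J_2(-1) ⊕ J_3(1)

The characteristic polynomial is
  det(x·I − A) = x^5 - x^4 - 2*x^3 + 2*x^2 + x - 1 = (x - 1)^3*(x + 1)^2

Eigenvalues and multiplicities (the geometric multiplicity of λ is n − rank(A − λI), which equals the number of Jordan blocks for λ):
  λ = -1: algebraic multiplicity = 2, geometric multiplicity = 1
  λ = 1: algebraic multiplicity = 3, geometric multiplicity = 1

Determining the block sizes for each eigenvalue:
  λ = -1: one block (gm = 1), so the single block has size am = 2 → block sizes [2]
  λ = 1: one block (gm = 1), so the single block has size am = 3 → block sizes [3]

Assembling the blocks gives a Jordan form
J =
  [-1,  1, 0, 0, 0]
  [ 0, -1, 0, 0, 0]
  [ 0,  0, 1, 1, 0]
  [ 0,  0, 0, 1, 1]
  [ 0,  0, 0, 0, 1]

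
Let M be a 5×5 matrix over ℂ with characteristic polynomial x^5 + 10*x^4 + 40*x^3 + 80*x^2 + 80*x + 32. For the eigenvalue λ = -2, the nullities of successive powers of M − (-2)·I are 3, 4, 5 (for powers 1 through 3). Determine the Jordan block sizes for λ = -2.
Block sizes for λ = -2: [3, 1, 1]

From the dimensions of kernels of powers, the number of Jordan blocks of size at least j is d_j − d_{j−1} where d_j = dim ker(N^j) (with d_0 = 0). Computing the differences gives [3, 1, 1].
The number of blocks of size exactly k is (#blocks of size ≥ k) − (#blocks of size ≥ k + 1), so the partition is: 2 block(s) of size 1, 1 block(s) of size 3.
In nonincreasing order the block sizes are [3, 1, 1].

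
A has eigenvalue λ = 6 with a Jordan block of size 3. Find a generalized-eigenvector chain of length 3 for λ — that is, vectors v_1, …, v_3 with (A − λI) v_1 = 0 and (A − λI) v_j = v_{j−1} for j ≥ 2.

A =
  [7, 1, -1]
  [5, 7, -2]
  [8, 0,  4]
A Jordan chain for λ = 6 of length 3:
v_1 = (-2, -6, -8)ᵀ
v_2 = (1, 5, 8)ᵀ
v_3 = (1, 0, 0)ᵀ

Let N = A − (6)·I. We want v_3 with N^3 v_3 = 0 but N^2 v_3 ≠ 0; then v_{j-1} := N · v_j for j = 3, …, 2.

Pick v_3 = (1, 0, 0)ᵀ.
Then v_2 = N · v_3 = (1, 5, 8)ᵀ.
Then v_1 = N · v_2 = (-2, -6, -8)ᵀ.

Sanity check: (A − (6)·I) v_1 = (0, 0, 0)ᵀ = 0. ✓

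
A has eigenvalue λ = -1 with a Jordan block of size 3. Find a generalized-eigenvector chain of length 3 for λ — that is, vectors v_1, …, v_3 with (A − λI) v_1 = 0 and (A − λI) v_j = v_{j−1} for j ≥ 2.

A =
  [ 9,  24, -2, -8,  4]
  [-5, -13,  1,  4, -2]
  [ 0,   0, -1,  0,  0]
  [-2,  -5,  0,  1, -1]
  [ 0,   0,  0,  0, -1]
A Jordan chain for λ = -1 of length 3:
v_1 = (-4, 2, 0, 1, 0)ᵀ
v_2 = (10, -5, 0, -2, 0)ᵀ
v_3 = (1, 0, 0, 0, 0)ᵀ

Let N = A − (-1)·I. We want v_3 with N^3 v_3 = 0 but N^2 v_3 ≠ 0; then v_{j-1} := N · v_j for j = 3, …, 2.

Pick v_3 = (1, 0, 0, 0, 0)ᵀ.
Then v_2 = N · v_3 = (10, -5, 0, -2, 0)ᵀ.
Then v_1 = N · v_2 = (-4, 2, 0, 1, 0)ᵀ.

Sanity check: (A − (-1)·I) v_1 = (0, 0, 0, 0, 0)ᵀ = 0. ✓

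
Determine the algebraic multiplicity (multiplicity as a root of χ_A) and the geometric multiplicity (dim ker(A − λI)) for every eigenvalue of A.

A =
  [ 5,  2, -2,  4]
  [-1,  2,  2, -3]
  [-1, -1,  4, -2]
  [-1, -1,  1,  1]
λ = 3: alg = 4, geom = 2

Step 1 — factor the characteristic polynomial to read off the algebraic multiplicities:
  χ_A(x) = (x - 3)^4

Step 2 — compute geometric multiplicities via the rank-nullity identity g(λ) = n − rank(A − λI):
  rank(A − (3)·I) = 2, so dim ker(A − (3)·I) = n − 2 = 2

Summary:
  λ = 3: algebraic multiplicity = 4, geometric multiplicity = 2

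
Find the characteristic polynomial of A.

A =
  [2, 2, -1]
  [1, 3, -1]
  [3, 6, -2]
x^3 - 3*x^2 + 3*x - 1

Expanding det(x·I − A) (e.g. by cofactor expansion or by noting that A is similar to its Jordan form J, which has the same characteristic polynomial as A) gives
  χ_A(x) = x^3 - 3*x^2 + 3*x - 1
which factors as (x - 1)^3. The eigenvalues (with algebraic multiplicities) are λ = 1 with multiplicity 3.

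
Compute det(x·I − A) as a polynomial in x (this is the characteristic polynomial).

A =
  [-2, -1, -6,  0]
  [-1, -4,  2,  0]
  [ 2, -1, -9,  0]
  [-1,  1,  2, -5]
x^4 + 20*x^3 + 150*x^2 + 500*x + 625

Expanding det(x·I − A) (e.g. by cofactor expansion or by noting that A is similar to its Jordan form J, which has the same characteristic polynomial as A) gives
  χ_A(x) = x^4 + 20*x^3 + 150*x^2 + 500*x + 625
which factors as (x + 5)^4. The eigenvalues (with algebraic multiplicities) are λ = -5 with multiplicity 4.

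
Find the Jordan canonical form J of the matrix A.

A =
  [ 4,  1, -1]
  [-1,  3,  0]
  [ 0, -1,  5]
J_3(4)

The characteristic polynomial is
  det(x·I − A) = x^3 - 12*x^2 + 48*x - 64 = (x - 4)^3

Eigenvalues and multiplicities (the geometric multiplicity of λ is n − rank(A − λI), which equals the number of Jordan blocks for λ):
  λ = 4: algebraic multiplicity = 3, geometric multiplicity = 1

Determining the block sizes for each eigenvalue:
  λ = 4: one block (gm = 1), so the single block has size am = 3 → block sizes [3]

Assembling the blocks gives a Jordan form
J =
  [4, 1, 0]
  [0, 4, 1]
  [0, 0, 4]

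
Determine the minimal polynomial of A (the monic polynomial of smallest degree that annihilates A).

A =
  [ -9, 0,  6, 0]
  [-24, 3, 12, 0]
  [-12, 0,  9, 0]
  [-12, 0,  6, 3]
x^2 - 9

The characteristic polynomial is χ_A(x) = (x - 3)^3*(x + 3), so the eigenvalues are known. The minimal polynomial is
  m_A(x) = Π_λ (x − λ)^{k_λ}
where k_λ is the size of the *largest* Jordan block for λ (equivalently, the smallest k with (A − λI)^k v = 0 for every generalised eigenvector v of λ).

  λ = -3: largest Jordan block has size 1, contributing (x + 3)
  λ = 3: largest Jordan block has size 1, contributing (x − 3)

So m_A(x) = (x - 3)*(x + 3) = x^2 - 9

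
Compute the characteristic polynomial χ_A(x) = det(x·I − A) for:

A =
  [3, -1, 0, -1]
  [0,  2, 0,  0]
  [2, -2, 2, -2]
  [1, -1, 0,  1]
x^4 - 8*x^3 + 24*x^2 - 32*x + 16

Expanding det(x·I − A) (e.g. by cofactor expansion or by noting that A is similar to its Jordan form J, which has the same characteristic polynomial as A) gives
  χ_A(x) = x^4 - 8*x^3 + 24*x^2 - 32*x + 16
which factors as (x - 2)^4. The eigenvalues (with algebraic multiplicities) are λ = 2 with multiplicity 4.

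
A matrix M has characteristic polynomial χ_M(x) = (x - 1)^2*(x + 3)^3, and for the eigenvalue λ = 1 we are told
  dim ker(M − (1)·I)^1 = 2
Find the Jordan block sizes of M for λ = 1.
Block sizes for λ = 1: [1, 1]

From the dimensions of kernels of powers, the number of Jordan blocks of size at least j is d_j − d_{j−1} where d_j = dim ker(N^j) (with d_0 = 0). Computing the differences gives [2].
The number of blocks of size exactly k is (#blocks of size ≥ k) − (#blocks of size ≥ k + 1), so the partition is: 2 block(s) of size 1.
In nonincreasing order the block sizes are [1, 1].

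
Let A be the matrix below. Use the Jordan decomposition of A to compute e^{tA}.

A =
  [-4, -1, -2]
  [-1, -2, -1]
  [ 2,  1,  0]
e^{tA} =
  [t^2*exp(-2*t)/2 - 2*t*exp(-2*t) + exp(-2*t), -t*exp(-2*t), t^2*exp(-2*t)/2 - 2*t*exp(-2*t)]
  [-t*exp(-2*t), exp(-2*t), -t*exp(-2*t)]
  [-t^2*exp(-2*t)/2 + 2*t*exp(-2*t), t*exp(-2*t), -t^2*exp(-2*t)/2 + 2*t*exp(-2*t) + exp(-2*t)]

Strategy: write A = P · J · P⁻¹ where J is a Jordan canonical form, so e^{tA} = P · e^{tJ} · P⁻¹, and e^{tJ} can be computed block-by-block.

A has Jordan form
J =
  [-2,  1,  0]
  [ 0, -2,  1]
  [ 0,  0, -2]
(up to reordering of blocks).

Per-block formulas:
  For a 3×3 Jordan block J_3(-2): exp(t · J_3(-2)) = e^(-2t)·(I + t·N + (t^2/2)·N^2), where N is the 3×3 nilpotent shift.

After assembling e^{tJ} and conjugating by P, we get:

e^{tA} =
  [t^2*exp(-2*t)/2 - 2*t*exp(-2*t) + exp(-2*t), -t*exp(-2*t), t^2*exp(-2*t)/2 - 2*t*exp(-2*t)]
  [-t*exp(-2*t), exp(-2*t), -t*exp(-2*t)]
  [-t^2*exp(-2*t)/2 + 2*t*exp(-2*t), t*exp(-2*t), -t^2*exp(-2*t)/2 + 2*t*exp(-2*t) + exp(-2*t)]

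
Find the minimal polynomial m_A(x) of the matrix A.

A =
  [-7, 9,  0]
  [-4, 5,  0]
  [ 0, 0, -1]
x^2 + 2*x + 1

The characteristic polynomial is χ_A(x) = (x + 1)^3, so the eigenvalues are known. The minimal polynomial is
  m_A(x) = Π_λ (x − λ)^{k_λ}
where k_λ is the size of the *largest* Jordan block for λ (equivalently, the smallest k with (A − λI)^k v = 0 for every generalised eigenvector v of λ).

  λ = -1: largest Jordan block has size 2, contributing (x + 1)^2

So m_A(x) = (x + 1)^2 = x^2 + 2*x + 1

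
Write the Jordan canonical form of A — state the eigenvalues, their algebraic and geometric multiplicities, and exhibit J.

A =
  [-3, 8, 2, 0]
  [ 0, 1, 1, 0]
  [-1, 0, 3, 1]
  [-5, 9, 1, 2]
J_1(-3) ⊕ J_3(2)

The characteristic polynomial is
  det(x·I − A) = x^4 - 3*x^3 - 6*x^2 + 28*x - 24 = (x - 2)^3*(x + 3)

Eigenvalues and multiplicities (the geometric multiplicity of λ is n − rank(A − λI), which equals the number of Jordan blocks for λ):
  λ = -3: algebraic multiplicity = 1, geometric multiplicity = 1
  λ = 2: algebraic multiplicity = 3, geometric multiplicity = 1

Determining the block sizes for each eigenvalue:
  λ = -3: one block (gm = 1), so the single block has size am = 1 → block sizes [1]
  λ = 2: one block (gm = 1), so the single block has size am = 3 → block sizes [3]

Assembling the blocks gives a Jordan form
J =
  [-3, 0, 0, 0]
  [ 0, 2, 1, 0]
  [ 0, 0, 2, 1]
  [ 0, 0, 0, 2]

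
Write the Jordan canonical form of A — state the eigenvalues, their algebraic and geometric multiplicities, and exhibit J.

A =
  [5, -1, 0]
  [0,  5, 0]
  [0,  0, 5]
J_2(5) ⊕ J_1(5)

The characteristic polynomial is
  det(x·I − A) = x^3 - 15*x^2 + 75*x - 125 = (x - 5)^3

Eigenvalues and multiplicities (the geometric multiplicity of λ is n − rank(A − λI), which equals the number of Jordan blocks for λ):
  λ = 5: algebraic multiplicity = 3, geometric multiplicity = 2

Determining the block sizes for each eigenvalue:
  λ = 5: 2 blocks summing to 3 forces exactly one block of size 2 and the rest size 1 → block sizes [2, 1]

Assembling the blocks gives a Jordan form
J =
  [5, 1, 0]
  [0, 5, 0]
  [0, 0, 5]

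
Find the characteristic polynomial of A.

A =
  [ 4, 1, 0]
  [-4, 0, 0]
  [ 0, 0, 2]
x^3 - 6*x^2 + 12*x - 8

Expanding det(x·I − A) (e.g. by cofactor expansion or by noting that A is similar to its Jordan form J, which has the same characteristic polynomial as A) gives
  χ_A(x) = x^3 - 6*x^2 + 12*x - 8
which factors as (x - 2)^3. The eigenvalues (with algebraic multiplicities) are λ = 2 with multiplicity 3.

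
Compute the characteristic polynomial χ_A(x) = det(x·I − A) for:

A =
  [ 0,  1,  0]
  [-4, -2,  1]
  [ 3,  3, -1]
x^3 + 3*x^2 + 3*x + 1

Expanding det(x·I − A) (e.g. by cofactor expansion or by noting that A is similar to its Jordan form J, which has the same characteristic polynomial as A) gives
  χ_A(x) = x^3 + 3*x^2 + 3*x + 1
which factors as (x + 1)^3. The eigenvalues (with algebraic multiplicities) are λ = -1 with multiplicity 3.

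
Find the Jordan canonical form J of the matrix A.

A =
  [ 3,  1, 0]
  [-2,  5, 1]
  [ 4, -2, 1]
J_3(3)

The characteristic polynomial is
  det(x·I − A) = x^3 - 9*x^2 + 27*x - 27 = (x - 3)^3

Eigenvalues and multiplicities (the geometric multiplicity of λ is n − rank(A − λI), which equals the number of Jordan blocks for λ):
  λ = 3: algebraic multiplicity = 3, geometric multiplicity = 1

Determining the block sizes for each eigenvalue:
  λ = 3: one block (gm = 1), so the single block has size am = 3 → block sizes [3]

Assembling the blocks gives a Jordan form
J =
  [3, 1, 0]
  [0, 3, 1]
  [0, 0, 3]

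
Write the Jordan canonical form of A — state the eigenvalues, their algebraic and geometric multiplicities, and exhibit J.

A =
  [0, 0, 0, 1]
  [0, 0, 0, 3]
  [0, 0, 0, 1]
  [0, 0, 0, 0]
J_2(0) ⊕ J_1(0) ⊕ J_1(0)

The characteristic polynomial is
  det(x·I − A) = x^4

Eigenvalues and multiplicities (the geometric multiplicity of λ is n − rank(A − λI), which equals the number of Jordan blocks for λ):
  λ = 0: algebraic multiplicity = 4, geometric multiplicity = 3

Determining the block sizes for each eigenvalue:
  λ = 0: 3 blocks summing to 4 forces exactly one block of size 2 and the rest size 1 → block sizes [2, 1, 1]

Assembling the blocks gives a Jordan form
J =
  [0, 1, 0, 0]
  [0, 0, 0, 0]
  [0, 0, 0, 0]
  [0, 0, 0, 0]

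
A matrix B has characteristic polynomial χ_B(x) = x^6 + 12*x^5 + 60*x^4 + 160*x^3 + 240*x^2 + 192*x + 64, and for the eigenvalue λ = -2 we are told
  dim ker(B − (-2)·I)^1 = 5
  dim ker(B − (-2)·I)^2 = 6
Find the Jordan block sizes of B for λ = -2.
Block sizes for λ = -2: [2, 1, 1, 1, 1]

From the dimensions of kernels of powers, the number of Jordan blocks of size at least j is d_j − d_{j−1} where d_j = dim ker(N^j) (with d_0 = 0). Computing the differences gives [5, 1].
The number of blocks of size exactly k is (#blocks of size ≥ k) − (#blocks of size ≥ k + 1), so the partition is: 4 block(s) of size 1, 1 block(s) of size 2.
In nonincreasing order the block sizes are [2, 1, 1, 1, 1].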